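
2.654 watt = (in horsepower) 0.003559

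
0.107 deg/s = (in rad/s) 0.001868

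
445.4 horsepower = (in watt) 3.321e+05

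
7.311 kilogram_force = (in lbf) 16.12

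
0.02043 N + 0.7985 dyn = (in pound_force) 0.004595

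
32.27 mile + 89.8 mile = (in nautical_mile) 106.1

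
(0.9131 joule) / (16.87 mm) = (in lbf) 12.17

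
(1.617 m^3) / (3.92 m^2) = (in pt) 1169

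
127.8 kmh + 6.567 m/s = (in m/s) 42.07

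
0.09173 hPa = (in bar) 9.173e-05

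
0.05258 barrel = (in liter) 8.36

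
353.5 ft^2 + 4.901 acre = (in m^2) 1.987e+04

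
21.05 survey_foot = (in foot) 21.05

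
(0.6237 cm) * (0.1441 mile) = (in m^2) 1.446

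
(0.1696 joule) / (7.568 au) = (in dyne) 1.498e-08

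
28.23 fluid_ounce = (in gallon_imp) 0.1836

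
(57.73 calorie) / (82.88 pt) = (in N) 8261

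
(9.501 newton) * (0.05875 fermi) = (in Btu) 5.291e-19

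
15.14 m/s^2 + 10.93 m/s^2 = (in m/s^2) 26.07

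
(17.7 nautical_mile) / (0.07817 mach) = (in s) 1232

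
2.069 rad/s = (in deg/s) 118.5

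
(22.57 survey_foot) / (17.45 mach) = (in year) 3.671e-11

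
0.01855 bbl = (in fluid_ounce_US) 99.72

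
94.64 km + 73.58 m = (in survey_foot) 3.107e+05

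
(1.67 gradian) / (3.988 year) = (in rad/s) 2.086e-10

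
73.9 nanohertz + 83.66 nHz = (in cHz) 1.576e-05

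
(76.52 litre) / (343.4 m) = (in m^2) 0.0002228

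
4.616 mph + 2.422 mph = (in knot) 6.116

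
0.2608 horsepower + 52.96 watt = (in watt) 247.4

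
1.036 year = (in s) 3.267e+07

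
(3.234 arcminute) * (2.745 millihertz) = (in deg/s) 0.000148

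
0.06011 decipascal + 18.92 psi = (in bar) 1.304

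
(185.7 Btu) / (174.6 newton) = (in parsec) 3.637e-14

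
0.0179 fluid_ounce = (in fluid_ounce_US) 0.0179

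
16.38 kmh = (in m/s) 4.55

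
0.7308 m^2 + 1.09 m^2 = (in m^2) 1.821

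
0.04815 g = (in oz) 0.001698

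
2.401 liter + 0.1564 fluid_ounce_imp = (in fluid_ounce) 81.34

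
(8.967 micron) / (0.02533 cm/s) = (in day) 4.097e-07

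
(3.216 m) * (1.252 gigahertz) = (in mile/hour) 9.007e+09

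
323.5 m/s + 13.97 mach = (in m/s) 5080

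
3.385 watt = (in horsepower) 0.004539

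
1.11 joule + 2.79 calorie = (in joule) 12.78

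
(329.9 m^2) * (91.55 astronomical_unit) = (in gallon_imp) 9.939e+17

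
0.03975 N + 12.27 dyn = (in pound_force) 0.008964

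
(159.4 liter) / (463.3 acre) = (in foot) 2.789e-07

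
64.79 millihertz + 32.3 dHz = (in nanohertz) 3.295e+09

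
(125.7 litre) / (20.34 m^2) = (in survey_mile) 3.84e-06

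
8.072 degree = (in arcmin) 484.3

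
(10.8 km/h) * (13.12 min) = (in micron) 2.362e+09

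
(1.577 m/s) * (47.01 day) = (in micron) 6.405e+12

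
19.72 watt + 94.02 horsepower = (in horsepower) 94.05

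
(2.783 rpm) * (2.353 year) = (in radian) 2.163e+07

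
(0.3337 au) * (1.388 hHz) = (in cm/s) 6.929e+14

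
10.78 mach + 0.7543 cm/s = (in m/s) 3671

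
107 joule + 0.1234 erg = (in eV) 6.678e+20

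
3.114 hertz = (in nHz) 3.114e+09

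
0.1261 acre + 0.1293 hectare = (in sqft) 1.941e+04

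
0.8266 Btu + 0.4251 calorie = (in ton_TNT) 2.089e-07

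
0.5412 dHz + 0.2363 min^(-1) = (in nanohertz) 5.806e+07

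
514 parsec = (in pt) 4.496e+22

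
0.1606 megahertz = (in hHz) 1606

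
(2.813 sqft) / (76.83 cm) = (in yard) 0.372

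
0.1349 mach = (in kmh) 165.4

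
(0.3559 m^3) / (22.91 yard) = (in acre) 4.198e-06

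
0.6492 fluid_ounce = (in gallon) 0.005072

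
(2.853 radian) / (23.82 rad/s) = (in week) 1.98e-07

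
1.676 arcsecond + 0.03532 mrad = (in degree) 0.002489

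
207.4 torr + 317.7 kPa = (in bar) 3.454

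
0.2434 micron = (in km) 2.434e-10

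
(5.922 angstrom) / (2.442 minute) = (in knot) 7.857e-12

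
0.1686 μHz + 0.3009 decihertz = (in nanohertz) 3.009e+07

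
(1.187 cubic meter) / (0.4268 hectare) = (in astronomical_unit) 1.859e-15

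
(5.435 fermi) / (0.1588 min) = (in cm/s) 5.704e-14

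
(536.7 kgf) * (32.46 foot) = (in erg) 5.207e+11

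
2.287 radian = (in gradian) 145.6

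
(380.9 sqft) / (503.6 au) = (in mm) 4.697e-10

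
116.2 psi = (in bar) 8.012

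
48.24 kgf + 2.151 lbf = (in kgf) 49.22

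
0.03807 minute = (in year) 7.243e-08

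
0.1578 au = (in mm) 2.361e+13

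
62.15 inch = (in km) 0.001579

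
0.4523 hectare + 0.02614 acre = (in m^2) 4629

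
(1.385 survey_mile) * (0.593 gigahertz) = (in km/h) 4.758e+12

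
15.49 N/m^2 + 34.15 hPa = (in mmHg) 25.73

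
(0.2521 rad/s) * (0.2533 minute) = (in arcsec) 7.903e+05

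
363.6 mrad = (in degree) 20.83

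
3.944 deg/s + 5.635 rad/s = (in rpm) 54.47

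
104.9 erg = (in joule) 1.049e-05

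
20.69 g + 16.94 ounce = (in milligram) 5.009e+05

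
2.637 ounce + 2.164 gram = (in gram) 76.92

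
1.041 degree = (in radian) 0.01817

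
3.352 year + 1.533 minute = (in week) 174.8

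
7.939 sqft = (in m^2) 0.7376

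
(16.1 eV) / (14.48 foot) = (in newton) 5.845e-19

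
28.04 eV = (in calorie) 1.074e-18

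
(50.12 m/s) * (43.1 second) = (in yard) 2362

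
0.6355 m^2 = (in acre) 0.000157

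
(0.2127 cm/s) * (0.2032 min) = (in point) 73.51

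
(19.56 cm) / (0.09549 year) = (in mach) 1.908e-10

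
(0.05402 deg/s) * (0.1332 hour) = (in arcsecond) 9.325e+04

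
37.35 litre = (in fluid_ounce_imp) 1315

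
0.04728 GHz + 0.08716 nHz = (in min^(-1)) 2.837e+09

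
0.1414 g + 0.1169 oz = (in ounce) 0.1219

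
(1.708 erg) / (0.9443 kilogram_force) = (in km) 1.844e-11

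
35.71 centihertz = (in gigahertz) 3.571e-10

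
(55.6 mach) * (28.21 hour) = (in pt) 5.45e+12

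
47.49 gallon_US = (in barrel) 1.131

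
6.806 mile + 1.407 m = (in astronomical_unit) 7.323e-08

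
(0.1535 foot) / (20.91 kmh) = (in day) 9.323e-08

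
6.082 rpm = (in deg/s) 36.49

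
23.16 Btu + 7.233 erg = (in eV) 1.525e+23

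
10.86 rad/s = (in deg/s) 622.2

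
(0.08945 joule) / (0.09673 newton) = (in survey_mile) 0.0005746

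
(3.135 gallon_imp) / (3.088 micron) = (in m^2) 4615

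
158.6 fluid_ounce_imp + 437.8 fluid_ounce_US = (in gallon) 4.611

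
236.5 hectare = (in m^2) 2.365e+06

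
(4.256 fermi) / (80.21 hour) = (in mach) 4.329e-23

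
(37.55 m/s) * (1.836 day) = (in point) 1.688e+10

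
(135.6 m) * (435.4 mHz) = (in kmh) 212.5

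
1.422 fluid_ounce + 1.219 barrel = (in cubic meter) 0.1938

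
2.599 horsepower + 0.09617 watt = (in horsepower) 2.599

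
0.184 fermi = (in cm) 1.84e-14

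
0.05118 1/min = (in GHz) 8.53e-13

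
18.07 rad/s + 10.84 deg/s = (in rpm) 174.4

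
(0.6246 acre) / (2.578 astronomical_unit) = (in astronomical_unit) 4.381e-20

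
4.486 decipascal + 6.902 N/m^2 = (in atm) 7.254e-05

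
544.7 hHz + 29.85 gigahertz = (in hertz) 2.985e+10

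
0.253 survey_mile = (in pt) 1.154e+06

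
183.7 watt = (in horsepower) 0.2463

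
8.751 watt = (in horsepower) 0.01174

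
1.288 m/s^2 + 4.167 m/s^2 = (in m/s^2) 5.455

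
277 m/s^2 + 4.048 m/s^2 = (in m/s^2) 281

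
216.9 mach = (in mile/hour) 1.652e+05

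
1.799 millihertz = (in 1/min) 0.1079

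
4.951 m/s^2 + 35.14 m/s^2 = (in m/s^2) 40.09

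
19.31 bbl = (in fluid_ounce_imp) 1.081e+05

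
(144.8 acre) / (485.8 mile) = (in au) 5.01e-12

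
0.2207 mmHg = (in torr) 0.2207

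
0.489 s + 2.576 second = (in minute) 0.05108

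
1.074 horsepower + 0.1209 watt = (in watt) 801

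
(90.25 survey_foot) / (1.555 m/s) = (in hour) 0.004914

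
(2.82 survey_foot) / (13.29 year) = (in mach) 6.023e-12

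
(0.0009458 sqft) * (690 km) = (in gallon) 1.602e+04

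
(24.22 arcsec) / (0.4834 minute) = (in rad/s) 4.048e-06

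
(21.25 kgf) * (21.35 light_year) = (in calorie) 1.006e+19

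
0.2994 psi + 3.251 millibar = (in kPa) 2.389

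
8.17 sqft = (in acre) 0.0001876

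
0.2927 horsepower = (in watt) 218.3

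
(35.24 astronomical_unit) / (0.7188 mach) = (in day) 2.493e+05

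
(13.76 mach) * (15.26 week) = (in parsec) 1.401e-06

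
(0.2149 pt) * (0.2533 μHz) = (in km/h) 6.913e-11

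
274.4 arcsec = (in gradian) 0.08469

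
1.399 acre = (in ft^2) 6.094e+04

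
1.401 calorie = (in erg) 5.862e+07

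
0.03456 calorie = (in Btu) 0.0001371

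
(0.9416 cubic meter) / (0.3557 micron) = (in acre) 654.1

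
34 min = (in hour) 0.5667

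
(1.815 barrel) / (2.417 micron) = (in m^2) 1.194e+05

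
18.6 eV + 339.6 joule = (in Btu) 0.3219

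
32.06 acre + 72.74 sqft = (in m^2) 1.297e+05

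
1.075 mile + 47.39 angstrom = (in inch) 6.811e+04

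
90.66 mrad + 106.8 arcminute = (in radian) 0.1217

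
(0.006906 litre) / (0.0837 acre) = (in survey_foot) 6.689e-08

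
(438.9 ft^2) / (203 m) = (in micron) 2.009e+05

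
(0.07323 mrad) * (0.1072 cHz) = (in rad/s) 7.85e-08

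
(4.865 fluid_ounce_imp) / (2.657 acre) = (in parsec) 4.166e-25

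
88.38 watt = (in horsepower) 0.1185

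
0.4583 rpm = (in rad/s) 0.04799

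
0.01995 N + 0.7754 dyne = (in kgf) 0.002035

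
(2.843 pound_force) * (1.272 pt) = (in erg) 5.675e+04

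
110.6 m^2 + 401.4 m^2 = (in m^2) 512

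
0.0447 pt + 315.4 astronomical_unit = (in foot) 1.548e+14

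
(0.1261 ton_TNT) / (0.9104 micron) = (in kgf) 5.91e+13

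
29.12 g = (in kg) 0.02912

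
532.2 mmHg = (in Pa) 7.095e+04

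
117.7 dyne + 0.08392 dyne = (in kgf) 0.0001201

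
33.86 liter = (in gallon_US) 8.945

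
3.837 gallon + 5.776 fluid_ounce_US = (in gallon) 3.882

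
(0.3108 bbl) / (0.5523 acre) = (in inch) 0.0008704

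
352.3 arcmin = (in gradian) 6.524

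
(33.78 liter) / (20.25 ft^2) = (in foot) 0.05891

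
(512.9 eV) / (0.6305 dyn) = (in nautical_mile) 7.037e-15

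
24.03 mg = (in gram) 0.02403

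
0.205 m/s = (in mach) 0.0006021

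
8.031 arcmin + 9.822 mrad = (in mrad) 12.16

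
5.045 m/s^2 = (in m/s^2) 5.045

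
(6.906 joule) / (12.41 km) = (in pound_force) 0.0001251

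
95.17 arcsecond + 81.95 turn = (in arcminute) 1.77e+06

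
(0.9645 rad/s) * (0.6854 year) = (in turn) 3.318e+06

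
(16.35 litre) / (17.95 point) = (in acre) 0.000638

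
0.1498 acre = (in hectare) 0.06062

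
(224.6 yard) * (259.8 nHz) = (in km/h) 0.0001921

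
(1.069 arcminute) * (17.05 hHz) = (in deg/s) 30.38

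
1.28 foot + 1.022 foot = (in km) 0.0007016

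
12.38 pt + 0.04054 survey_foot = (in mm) 16.72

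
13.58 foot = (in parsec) 1.341e-16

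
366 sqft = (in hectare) 0.0034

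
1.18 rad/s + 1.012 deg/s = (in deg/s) 68.62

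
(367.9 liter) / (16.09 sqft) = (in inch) 9.69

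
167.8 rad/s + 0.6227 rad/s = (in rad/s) 168.4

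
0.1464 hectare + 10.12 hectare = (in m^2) 1.027e+05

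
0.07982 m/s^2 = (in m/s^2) 0.07982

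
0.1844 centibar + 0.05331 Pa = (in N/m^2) 184.5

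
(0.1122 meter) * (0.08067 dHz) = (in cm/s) 0.09051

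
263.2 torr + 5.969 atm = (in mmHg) 4800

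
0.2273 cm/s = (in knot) 0.004418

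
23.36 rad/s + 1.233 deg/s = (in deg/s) 1340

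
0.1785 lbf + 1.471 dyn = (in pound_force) 0.1785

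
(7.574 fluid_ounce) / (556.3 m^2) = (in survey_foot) 1.321e-06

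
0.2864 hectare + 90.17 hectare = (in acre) 223.5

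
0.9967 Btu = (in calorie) 251.3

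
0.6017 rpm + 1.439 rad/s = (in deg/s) 86.06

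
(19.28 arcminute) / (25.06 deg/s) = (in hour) 3.562e-06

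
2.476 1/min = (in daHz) 0.004127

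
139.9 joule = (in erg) 1.399e+09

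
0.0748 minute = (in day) 5.194e-05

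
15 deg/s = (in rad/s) 0.2618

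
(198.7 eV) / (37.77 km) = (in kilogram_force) 8.595e-23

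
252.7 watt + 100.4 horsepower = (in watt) 7.512e+04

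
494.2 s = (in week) 0.0008171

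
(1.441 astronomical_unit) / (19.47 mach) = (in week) 53.76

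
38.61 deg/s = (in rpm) 6.435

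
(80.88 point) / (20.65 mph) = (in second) 0.003091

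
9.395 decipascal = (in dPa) 9.395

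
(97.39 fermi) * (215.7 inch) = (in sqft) 5.743e-12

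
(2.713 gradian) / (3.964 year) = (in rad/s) 3.409e-10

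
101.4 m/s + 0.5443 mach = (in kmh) 1032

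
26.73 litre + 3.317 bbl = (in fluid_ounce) 1.874e+04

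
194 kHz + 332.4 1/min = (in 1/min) 1.164e+07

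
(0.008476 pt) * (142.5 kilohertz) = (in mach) 0.001251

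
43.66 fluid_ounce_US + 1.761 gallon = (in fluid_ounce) 269.1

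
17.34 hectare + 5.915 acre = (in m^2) 1.973e+05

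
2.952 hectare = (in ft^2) 3.178e+05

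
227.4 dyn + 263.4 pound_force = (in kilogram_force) 119.5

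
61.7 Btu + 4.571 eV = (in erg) 6.51e+11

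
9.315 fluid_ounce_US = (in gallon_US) 0.07277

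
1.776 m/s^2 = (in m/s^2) 1.776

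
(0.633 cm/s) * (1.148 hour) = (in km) 0.02616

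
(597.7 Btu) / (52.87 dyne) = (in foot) 3.913e+09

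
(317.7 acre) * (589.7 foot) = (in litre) 2.311e+11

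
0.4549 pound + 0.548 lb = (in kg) 0.4549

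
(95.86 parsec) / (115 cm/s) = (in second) 2.572e+18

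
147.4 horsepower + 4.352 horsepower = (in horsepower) 151.8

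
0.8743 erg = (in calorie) 2.09e-08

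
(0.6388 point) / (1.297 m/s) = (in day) 2.011e-09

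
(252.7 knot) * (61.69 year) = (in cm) 2.529e+13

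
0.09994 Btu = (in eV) 6.581e+20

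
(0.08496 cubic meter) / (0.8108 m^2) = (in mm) 104.8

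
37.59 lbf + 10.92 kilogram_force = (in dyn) 2.743e+07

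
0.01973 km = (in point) 5.593e+04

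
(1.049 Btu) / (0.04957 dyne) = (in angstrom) 2.233e+19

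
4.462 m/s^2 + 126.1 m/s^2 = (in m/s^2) 130.6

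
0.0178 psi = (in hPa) 1.227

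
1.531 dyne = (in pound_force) 3.442e-06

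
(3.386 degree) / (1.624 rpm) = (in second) 0.3475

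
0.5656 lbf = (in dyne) 2.516e+05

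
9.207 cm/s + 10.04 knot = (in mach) 0.01544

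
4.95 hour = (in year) 0.0005651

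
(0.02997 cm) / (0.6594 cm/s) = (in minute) 0.0007575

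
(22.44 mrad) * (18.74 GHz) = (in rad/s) 4.205e+08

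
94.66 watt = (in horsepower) 0.1269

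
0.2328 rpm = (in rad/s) 0.02438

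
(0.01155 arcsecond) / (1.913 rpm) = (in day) 3.235e-12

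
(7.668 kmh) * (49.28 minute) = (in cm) 6.298e+05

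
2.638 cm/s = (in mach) 7.747e-05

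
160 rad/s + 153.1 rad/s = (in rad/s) 313.1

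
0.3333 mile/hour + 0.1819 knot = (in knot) 0.4715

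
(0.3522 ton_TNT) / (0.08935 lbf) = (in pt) 1.051e+13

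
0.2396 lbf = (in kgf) 0.1087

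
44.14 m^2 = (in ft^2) 475.1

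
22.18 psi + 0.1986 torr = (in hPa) 1530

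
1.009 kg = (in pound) 2.224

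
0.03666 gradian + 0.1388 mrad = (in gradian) 0.0455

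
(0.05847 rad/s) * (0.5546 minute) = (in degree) 111.5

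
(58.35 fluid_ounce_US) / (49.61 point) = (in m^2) 0.0986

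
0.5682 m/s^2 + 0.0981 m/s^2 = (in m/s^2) 0.6663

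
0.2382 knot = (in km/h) 0.4411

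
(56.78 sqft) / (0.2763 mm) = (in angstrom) 1.909e+14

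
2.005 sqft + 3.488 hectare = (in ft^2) 3.754e+05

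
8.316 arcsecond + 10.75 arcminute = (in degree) 0.1815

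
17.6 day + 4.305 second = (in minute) 2.534e+04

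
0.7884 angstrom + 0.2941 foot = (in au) 5.992e-13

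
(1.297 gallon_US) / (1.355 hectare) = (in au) 2.422e-18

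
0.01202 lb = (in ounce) 0.1923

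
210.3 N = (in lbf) 47.28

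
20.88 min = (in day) 0.0145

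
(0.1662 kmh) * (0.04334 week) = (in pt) 3.43e+06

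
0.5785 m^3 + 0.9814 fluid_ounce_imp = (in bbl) 3.639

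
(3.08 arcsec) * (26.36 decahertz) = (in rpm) 0.03759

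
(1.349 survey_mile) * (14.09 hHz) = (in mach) 8984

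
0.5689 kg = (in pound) 1.254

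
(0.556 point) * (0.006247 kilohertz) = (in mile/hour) 0.002741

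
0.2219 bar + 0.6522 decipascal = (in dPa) 2.219e+05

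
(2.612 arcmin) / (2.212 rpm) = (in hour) 9.111e-07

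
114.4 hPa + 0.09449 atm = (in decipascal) 2.101e+05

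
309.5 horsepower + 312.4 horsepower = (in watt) 4.638e+05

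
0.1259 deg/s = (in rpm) 0.02098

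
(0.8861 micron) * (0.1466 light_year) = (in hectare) 1.229e+05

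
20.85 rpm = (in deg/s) 125.1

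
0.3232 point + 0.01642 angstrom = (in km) 1.14e-07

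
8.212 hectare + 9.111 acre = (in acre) 29.4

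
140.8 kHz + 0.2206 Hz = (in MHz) 0.1408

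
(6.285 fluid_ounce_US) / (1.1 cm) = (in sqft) 0.1819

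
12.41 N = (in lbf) 2.79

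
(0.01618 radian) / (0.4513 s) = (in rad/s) 0.03585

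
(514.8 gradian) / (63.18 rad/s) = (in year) 4.059e-09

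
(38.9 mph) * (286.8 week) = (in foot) 9.896e+09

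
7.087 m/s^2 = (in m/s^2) 7.087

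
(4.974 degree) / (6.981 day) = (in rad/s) 1.439e-07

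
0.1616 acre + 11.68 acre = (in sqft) 5.158e+05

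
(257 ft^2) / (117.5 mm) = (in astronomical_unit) 1.358e-09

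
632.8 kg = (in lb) 1395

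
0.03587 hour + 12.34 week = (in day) 86.38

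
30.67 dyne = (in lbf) 6.895e-05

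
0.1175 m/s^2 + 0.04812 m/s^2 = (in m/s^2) 0.1656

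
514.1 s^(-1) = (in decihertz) 5141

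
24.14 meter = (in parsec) 7.823e-16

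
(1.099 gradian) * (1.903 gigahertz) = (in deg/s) 1.882e+09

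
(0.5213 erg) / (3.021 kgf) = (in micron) 0.00176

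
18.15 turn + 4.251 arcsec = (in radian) 114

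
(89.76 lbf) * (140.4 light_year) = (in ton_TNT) 1.268e+11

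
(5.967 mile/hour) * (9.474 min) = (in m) 1516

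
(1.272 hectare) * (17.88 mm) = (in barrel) 1431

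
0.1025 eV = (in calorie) 3.925e-21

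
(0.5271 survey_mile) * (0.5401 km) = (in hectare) 45.82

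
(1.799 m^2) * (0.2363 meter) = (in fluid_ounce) 1.437e+04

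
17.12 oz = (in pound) 1.07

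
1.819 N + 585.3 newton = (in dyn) 5.871e+07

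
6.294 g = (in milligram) 6294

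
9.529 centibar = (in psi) 1.382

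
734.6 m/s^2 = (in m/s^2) 734.6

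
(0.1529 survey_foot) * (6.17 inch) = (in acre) 1.805e-06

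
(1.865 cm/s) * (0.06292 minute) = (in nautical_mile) 3.802e-05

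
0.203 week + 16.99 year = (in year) 16.99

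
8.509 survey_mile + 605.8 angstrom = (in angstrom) 1.369e+14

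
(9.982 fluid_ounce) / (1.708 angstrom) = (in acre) 427.1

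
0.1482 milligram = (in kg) 1.482e-07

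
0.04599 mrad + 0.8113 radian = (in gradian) 51.65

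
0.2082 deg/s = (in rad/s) 0.003634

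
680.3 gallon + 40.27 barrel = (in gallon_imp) 1975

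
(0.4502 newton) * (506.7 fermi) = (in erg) 2.281e-06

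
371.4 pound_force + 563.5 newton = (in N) 2216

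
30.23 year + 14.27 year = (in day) 1.624e+04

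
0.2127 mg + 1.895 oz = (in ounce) 1.895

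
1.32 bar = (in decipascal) 1.32e+06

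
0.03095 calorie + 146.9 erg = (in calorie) 0.03095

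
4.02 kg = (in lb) 8.863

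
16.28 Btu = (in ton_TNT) 4.105e-06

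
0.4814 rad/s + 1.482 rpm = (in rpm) 6.079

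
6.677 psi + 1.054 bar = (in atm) 1.495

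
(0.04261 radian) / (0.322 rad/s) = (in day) 1.532e-06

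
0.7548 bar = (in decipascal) 7.548e+05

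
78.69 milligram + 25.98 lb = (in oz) 415.7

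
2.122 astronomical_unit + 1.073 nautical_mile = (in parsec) 1.029e-05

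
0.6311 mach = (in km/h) 773.6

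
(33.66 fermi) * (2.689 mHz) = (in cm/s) 9.051e-15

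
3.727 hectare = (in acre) 9.21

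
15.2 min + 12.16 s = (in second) 924.2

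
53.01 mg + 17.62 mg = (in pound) 0.0001557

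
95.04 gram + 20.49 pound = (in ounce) 331.2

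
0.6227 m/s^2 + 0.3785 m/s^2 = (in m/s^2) 1.001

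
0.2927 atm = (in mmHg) 222.5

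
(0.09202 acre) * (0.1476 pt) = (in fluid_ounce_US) 655.7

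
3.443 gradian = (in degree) 3.099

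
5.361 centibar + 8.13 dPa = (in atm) 0.05292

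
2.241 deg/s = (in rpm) 0.3735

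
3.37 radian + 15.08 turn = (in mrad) 9.812e+04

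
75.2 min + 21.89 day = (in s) 1.896e+06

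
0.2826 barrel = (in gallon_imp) 9.883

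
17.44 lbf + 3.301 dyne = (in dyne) 7.758e+06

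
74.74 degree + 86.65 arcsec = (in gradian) 83.07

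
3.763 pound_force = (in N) 16.74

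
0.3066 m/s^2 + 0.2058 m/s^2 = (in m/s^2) 0.5124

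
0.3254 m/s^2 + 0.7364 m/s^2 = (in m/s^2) 1.062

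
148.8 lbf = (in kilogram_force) 67.49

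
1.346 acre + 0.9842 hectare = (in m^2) 1.529e+04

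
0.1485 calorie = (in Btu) 0.0005889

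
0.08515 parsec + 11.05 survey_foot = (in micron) 2.627e+21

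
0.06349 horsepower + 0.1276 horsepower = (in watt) 142.5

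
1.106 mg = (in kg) 1.106e-06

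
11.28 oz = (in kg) 0.3198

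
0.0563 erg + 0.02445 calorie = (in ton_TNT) 2.445e-11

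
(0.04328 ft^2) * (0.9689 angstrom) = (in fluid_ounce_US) 1.317e-08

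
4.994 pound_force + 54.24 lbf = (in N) 263.5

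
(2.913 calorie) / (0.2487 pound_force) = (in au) 7.365e-11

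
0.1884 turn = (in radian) 1.184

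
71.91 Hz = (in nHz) 7.191e+10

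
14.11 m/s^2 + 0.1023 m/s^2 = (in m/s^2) 14.21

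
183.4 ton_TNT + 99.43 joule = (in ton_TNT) 183.4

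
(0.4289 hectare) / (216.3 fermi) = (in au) 1.325e+05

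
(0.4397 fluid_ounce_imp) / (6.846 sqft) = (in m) 1.964e-05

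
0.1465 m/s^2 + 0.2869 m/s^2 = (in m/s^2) 0.4334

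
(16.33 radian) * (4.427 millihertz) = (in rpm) 0.6903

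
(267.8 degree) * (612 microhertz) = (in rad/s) 0.00286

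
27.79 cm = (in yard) 0.3039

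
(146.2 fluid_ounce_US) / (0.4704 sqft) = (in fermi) 9.894e+13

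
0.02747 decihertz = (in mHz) 2.747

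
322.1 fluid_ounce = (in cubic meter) 0.009526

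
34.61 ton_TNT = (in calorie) 3.461e+10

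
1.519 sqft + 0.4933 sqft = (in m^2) 0.1869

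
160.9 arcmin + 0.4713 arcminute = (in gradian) 2.988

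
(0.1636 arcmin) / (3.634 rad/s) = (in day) 1.516e-10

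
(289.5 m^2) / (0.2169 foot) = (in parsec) 1.419e-13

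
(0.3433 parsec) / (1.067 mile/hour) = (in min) 3.701e+14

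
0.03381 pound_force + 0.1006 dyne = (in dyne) 1.504e+04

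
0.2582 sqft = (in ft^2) 0.2582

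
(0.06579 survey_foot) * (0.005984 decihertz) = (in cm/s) 0.0012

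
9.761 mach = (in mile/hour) 7435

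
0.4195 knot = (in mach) 0.0006338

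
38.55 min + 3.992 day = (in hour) 96.45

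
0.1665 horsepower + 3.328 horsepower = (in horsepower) 3.494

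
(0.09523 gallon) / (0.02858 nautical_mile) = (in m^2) 6.811e-06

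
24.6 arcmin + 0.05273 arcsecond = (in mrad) 7.156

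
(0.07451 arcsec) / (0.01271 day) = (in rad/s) 3.29e-10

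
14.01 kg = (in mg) 1.401e+07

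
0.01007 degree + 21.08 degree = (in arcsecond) 7.592e+04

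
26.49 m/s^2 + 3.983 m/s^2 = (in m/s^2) 30.47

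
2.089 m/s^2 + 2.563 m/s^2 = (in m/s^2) 4.652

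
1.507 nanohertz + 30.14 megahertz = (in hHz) 3.014e+05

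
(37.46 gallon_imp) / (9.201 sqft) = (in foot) 0.6536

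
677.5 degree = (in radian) 11.82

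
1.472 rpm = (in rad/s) 0.1541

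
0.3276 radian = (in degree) 18.77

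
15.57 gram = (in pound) 0.03433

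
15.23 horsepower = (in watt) 1.136e+04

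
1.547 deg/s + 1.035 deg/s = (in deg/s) 2.582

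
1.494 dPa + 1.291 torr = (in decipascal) 1723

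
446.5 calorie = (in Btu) 1.771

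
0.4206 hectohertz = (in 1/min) 2524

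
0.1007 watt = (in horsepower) 0.000135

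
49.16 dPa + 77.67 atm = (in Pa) 7.87e+06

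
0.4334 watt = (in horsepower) 0.0005812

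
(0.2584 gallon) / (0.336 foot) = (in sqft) 0.1028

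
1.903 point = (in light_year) 7.096e-20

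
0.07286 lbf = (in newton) 0.3241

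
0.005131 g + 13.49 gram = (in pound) 0.02975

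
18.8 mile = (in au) 2.022e-07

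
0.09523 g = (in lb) 0.0002099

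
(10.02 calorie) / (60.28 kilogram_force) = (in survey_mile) 4.407e-05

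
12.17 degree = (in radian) 0.2124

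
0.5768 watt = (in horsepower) 0.0007735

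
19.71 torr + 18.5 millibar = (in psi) 0.6494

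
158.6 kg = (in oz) 5594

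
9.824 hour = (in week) 0.05848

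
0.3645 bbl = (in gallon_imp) 12.75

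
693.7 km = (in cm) 6.937e+07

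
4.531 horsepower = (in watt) 3379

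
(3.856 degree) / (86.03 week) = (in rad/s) 1.293e-09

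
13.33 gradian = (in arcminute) 719.8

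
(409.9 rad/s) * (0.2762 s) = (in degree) 6487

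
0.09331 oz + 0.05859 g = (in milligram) 2704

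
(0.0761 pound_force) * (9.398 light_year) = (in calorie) 7.193e+15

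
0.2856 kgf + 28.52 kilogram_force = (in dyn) 2.825e+07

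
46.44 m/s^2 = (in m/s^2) 46.44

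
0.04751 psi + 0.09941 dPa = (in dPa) 3276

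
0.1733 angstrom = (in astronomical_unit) 1.158e-22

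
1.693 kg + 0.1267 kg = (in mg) 1.82e+06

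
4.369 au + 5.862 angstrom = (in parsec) 2.118e-05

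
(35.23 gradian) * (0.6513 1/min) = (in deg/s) 0.3442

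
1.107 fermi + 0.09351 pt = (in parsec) 1.069e-21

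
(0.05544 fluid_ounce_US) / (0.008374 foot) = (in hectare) 6.424e-08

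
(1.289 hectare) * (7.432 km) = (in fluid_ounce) 3.239e+12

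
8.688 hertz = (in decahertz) 0.8688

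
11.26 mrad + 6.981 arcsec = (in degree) 0.6471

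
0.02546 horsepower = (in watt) 18.99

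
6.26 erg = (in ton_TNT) 1.496e-16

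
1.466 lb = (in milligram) 6.65e+05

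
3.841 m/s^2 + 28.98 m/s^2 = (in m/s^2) 32.82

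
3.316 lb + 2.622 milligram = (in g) 1504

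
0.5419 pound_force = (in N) 2.41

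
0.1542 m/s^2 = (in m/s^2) 0.1542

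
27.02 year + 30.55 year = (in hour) 5.043e+05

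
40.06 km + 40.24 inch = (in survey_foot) 1.314e+05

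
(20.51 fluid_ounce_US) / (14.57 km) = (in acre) 1.029e-11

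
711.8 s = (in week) 0.001177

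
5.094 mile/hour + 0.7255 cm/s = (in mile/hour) 5.11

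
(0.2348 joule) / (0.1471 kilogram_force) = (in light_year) 1.72e-17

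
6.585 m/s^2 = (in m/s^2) 6.585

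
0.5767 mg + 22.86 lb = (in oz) 365.8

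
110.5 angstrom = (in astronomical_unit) 7.386e-20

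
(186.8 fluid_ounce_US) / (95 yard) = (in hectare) 6.359e-09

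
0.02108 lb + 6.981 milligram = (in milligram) 9569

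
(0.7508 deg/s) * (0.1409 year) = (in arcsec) 1.201e+10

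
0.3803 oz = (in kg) 0.01078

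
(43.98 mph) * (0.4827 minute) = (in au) 3.806e-09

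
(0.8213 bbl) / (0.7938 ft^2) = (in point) 5019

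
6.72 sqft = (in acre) 0.0001543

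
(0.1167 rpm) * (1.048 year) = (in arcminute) 1.388e+09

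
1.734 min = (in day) 0.001204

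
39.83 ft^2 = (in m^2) 3.7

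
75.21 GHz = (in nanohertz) 7.521e+19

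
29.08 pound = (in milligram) 1.319e+07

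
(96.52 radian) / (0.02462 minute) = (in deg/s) 3744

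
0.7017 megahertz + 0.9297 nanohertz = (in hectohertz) 7017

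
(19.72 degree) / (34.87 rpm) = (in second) 0.09425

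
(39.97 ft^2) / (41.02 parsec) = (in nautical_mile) 1.584e-21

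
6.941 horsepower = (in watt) 5176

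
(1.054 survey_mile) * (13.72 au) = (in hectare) 3.482e+11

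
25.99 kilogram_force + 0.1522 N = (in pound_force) 57.33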